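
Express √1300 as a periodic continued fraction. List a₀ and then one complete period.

[36; 18, 72]

a₀ = ⌊√1300⌋ = 36.
With m₀=0, d₀=1 and mₖ₊₁ = dₖaₖ − mₖ, dₖ₊₁ = (n − mₖ₊₁²)/dₖ, aₖ₊₁ = ⌊(a₀+mₖ₊₁)/dₖ₊₁⌋:
  k=1: m=36, d=4, a=18
  k=2: m=36, d=1, a=72
d=1 and a=2a₀=72 at k=2, so the next step gives (m, d) = (36, 4) again — its k=1 value — and the period has length 2.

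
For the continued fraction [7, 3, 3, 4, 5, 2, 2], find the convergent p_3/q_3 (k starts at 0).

Using pₖ = aₖpₖ₋₁ + pₖ₋₂, qₖ = aₖqₖ₋₁ + qₖ₋₂ (with p₋₁=1, p₋₂=0, q₋₁=0, q₋₂=1):
  k=0: a=7, p=7, q=1
  k=1: a=3, p=22, q=3
  k=2: a=3, p=73, q=10
  k=3: a=4, p=314, q=43

314/43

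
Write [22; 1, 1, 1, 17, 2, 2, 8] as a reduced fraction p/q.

Using pₖ = aₖpₖ₋₁ + pₖ₋₂ and qₖ = aₖqₖ₋₁ + qₖ₋₂:
  k=0: a=22, p=22, q=1
  k=1: a=1, p=23, q=1
  k=2: a=1, p=45, q=2
  k=3: a=1, p=68, q=3
  k=4: a=17, p=1201, q=53
  k=5: a=2, p=2470, q=109
  k=6: a=2, p=6141, q=271
  k=7: a=8, p=51598, q=2277

51598/2277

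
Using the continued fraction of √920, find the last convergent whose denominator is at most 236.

5490/181

√920 = [30; 3, 60, …] (period length 2).
Convergents:
  p_0/q_0 = 30/1
  p_1/q_1 = 91/3
  p_2/q_2 = 5490/181
  p_3/q_3 = 16561/546
q_2 = 181 ≤ 236 < 546 = q_3, so the answer is 5490/181.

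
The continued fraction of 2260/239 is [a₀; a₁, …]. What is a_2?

5

2260 = 9·239 + 109   →  a_0 = 9
239 = 2·109 + 21   →  a_1 = 2
109 = 5·21 + 4   →  a_2 = 5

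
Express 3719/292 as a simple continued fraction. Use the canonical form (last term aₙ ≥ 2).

[12; 1, 2, 1, 3, 1, 4, 3]

3719 = 12×292 + 215
292 = 1×215 + 77
215 = 2×77 + 61
77 = 1×61 + 16
61 = 3×16 + 13
16 = 1×13 + 3
13 = 4×3 + 1
3 = 3×1 + 0  (stop)
So 3719/292 = [12; 1, 2, 1, 3, 1, 4, 3].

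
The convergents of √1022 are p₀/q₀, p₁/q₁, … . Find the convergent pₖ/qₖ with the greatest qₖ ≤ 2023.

√1022 = [31; 1, 30, 1, 62, …] (period length 4).
Convergents:
  p_0/q_0 = 31/1
  p_1/q_1 = 32/1
  p_2/q_2 = 991/31
  p_3/q_3 = 1023/32
  p_4/q_4 = 64417/2015
  p_5/q_5 = 65440/2047
q_4 = 2015 ≤ 2023 < 2047 = q_5, so the answer is 64417/2015.

64417/2015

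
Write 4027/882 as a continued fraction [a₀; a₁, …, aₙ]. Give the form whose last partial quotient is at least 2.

[4; 1, 1, 3, 3, 3, 5, 2]

4027 = 4×882 + 499
882 = 1×499 + 383
499 = 1×383 + 116
383 = 3×116 + 35
116 = 3×35 + 11
35 = 3×11 + 2
11 = 5×2 + 1
2 = 2×1 + 0  (stop)
So 4027/882 = [4; 1, 1, 3, 3, 3, 5, 2].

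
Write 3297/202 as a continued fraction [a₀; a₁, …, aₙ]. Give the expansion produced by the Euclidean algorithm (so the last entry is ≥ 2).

[16; 3, 9, 3, 2]

3297 = 16×202 + 65
202 = 3×65 + 7
65 = 9×7 + 2
7 = 3×2 + 1
2 = 2×1 + 0  (stop)
So 3297/202 = [16; 3, 9, 3, 2].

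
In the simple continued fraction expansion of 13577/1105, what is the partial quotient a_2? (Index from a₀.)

2

13577 = 12·1105 + 317   →  a_0 = 12
1105 = 3·317 + 154   →  a_1 = 3
317 = 2·154 + 9   →  a_2 = 2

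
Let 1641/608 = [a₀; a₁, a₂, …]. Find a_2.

1641 = 2·608 + 425   →  a_0 = 2
608 = 1·425 + 183   →  a_1 = 1
425 = 2·183 + 59   →  a_2 = 2

2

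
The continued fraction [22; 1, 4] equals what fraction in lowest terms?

114/5

Using pₖ = aₖpₖ₋₁ + pₖ₋₂ and qₖ = aₖqₖ₋₁ + qₖ₋₂:
  k=0: a=22, p=22, q=1
  k=1: a=1, p=23, q=1
  k=2: a=4, p=114, q=5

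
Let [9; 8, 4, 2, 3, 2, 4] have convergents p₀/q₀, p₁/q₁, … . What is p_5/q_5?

Using pₖ = aₖpₖ₋₁ + pₖ₋₂, qₖ = aₖqₖ₋₁ + qₖ₋₂ (with p₋₁=1, p₋₂=0, q₋₁=0, q₋₂=1):
  k=0: a=9, p=9, q=1
  k=1: a=8, p=73, q=8
  k=2: a=4, p=301, q=33
  k=3: a=2, p=675, q=74
  k=4: a=3, p=2326, q=255
  k=5: a=2, p=5327, q=584

5327/584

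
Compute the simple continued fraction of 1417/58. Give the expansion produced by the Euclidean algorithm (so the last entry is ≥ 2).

1417 = 24×58 + 25
58 = 2×25 + 8
25 = 3×8 + 1
8 = 8×1 + 0  (stop)
So 1417/58 = [24; 2, 3, 8].

[24; 2, 3, 8]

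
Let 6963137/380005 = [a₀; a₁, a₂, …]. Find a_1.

6963137 = 18·380005 + 123047   →  a_0 = 18
380005 = 3·123047 + 10864   →  a_1 = 3

3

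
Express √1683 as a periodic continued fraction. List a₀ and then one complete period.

a₀ = ⌊√1683⌋ = 41.
With m₀=0, d₀=1 and mₖ₊₁ = dₖaₖ − mₖ, dₖ₊₁ = (n − mₖ₊₁²)/dₖ, aₖ₊₁ = ⌊(a₀+mₖ₊₁)/dₖ₊₁⌋:
  k=1: m=41, d=2, a=41
  k=2: m=41, d=1, a=82
d=1 and a=2a₀=82 at k=2, so the next step gives (m, d) = (41, 2) again — its k=1 value — and the period has length 2.

[41; 41, 82]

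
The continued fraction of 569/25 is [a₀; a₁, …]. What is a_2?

569 = 22·25 + 19   →  a_0 = 22
25 = 1·19 + 6   →  a_1 = 1
19 = 3·6 + 1   →  a_2 = 3

3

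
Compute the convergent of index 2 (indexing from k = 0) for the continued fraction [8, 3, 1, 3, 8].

Using pₖ = aₖpₖ₋₁ + pₖ₋₂, qₖ = aₖqₖ₋₁ + qₖ₋₂ (with p₋₁=1, p₋₂=0, q₋₁=0, q₋₂=1):
  k=0: a=8, p=8, q=1
  k=1: a=3, p=25, q=3
  k=2: a=1, p=33, q=4

33/4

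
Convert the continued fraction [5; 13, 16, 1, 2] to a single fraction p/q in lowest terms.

Fold from the inside: start with 2/1.
  1 + 1/2 = 3/2
  16 + 2/3 = 50/3
  13 + 3/50 = 653/50
  5 + 50/653 = 3315/653

3315/653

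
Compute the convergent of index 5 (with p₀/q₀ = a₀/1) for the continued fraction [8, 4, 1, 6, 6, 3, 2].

5424/661

Using pₖ = aₖpₖ₋₁ + pₖ₋₂, qₖ = aₖqₖ₋₁ + qₖ₋₂ (with p₋₁=1, p₋₂=0, q₋₁=0, q₋₂=1):
  k=0: a=8, p=8, q=1
  k=1: a=4, p=33, q=4
  k=2: a=1, p=41, q=5
  k=3: a=6, p=279, q=34
  k=4: a=6, p=1715, q=209
  k=5: a=3, p=5424, q=661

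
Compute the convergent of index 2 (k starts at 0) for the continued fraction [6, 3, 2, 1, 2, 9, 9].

44/7

Using pₖ = aₖpₖ₋₁ + pₖ₋₂, qₖ = aₖqₖ₋₁ + qₖ₋₂ (with p₋₁=1, p₋₂=0, q₋₁=0, q₋₂=1):
  k=0: a=6, p=6, q=1
  k=1: a=3, p=19, q=3
  k=2: a=2, p=44, q=7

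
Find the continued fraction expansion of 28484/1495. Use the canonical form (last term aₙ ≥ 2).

28484 = 19×1495 + 79
1495 = 18×79 + 73
79 = 1×73 + 6
73 = 12×6 + 1
6 = 6×1 + 0  (stop)
So 28484/1495 = [19; 18, 1, 12, 6].

[19; 18, 1, 12, 6]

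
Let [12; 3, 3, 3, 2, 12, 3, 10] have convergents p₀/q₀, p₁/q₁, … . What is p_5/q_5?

Using pₖ = aₖpₖ₋₁ + pₖ₋₂, qₖ = aₖqₖ₋₁ + qₖ₋₂ (with p₋₁=1, p₋₂=0, q₋₁=0, q₋₂=1):
  k=0: a=12, p=12, q=1
  k=1: a=3, p=37, q=3
  k=2: a=3, p=123, q=10
  k=3: a=3, p=406, q=33
  k=4: a=2, p=935, q=76
  k=5: a=12, p=11626, q=945

11626/945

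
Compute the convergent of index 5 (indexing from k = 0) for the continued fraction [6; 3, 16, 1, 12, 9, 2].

38651/6109

Using pₖ = aₖpₖ₋₁ + pₖ₋₂, qₖ = aₖqₖ₋₁ + qₖ₋₂ (with p₋₁=1, p₋₂=0, q₋₁=0, q₋₂=1):
  k=0: a=6, p=6, q=1
  k=1: a=3, p=19, q=3
  k=2: a=16, p=310, q=49
  k=3: a=1, p=329, q=52
  k=4: a=12, p=4258, q=673
  k=5: a=9, p=38651, q=6109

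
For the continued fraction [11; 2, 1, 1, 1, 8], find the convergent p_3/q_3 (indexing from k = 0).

57/5

Using pₖ = aₖpₖ₋₁ + pₖ₋₂, qₖ = aₖqₖ₋₁ + qₖ₋₂ (with p₋₁=1, p₋₂=0, q₋₁=0, q₋₂=1):
  k=0: a=11, p=11, q=1
  k=1: a=2, p=23, q=2
  k=2: a=1, p=34, q=3
  k=3: a=1, p=57, q=5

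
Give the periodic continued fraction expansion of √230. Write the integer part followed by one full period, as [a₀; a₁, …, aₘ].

[15; 6, 30]

a₀ = ⌊√230⌋ = 15.
With m₀=0, d₀=1 and mₖ₊₁ = dₖaₖ − mₖ, dₖ₊₁ = (n − mₖ₊₁²)/dₖ, aₖ₊₁ = ⌊(a₀+mₖ₊₁)/dₖ₊₁⌋:
  k=1: m=15, d=5, a=6
  k=2: m=15, d=1, a=30
d=1 and a=2a₀=30 at k=2, so the next step gives (m, d) = (15, 5) again — its k=1 value — and the period has length 2.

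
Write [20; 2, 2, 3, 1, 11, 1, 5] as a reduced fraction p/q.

33961/1664

Using pₖ = aₖpₖ₋₁ + pₖ₋₂ and qₖ = aₖqₖ₋₁ + qₖ₋₂:
  k=0: a=20, p=20, q=1
  k=1: a=2, p=41, q=2
  k=2: a=2, p=102, q=5
  k=3: a=3, p=347, q=17
  k=4: a=1, p=449, q=22
  k=5: a=11, p=5286, q=259
  k=6: a=1, p=5735, q=281
  k=7: a=5, p=33961, q=1664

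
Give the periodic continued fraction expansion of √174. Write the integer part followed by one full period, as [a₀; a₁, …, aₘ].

[13; 5, 4, 5, 26]

a₀ = ⌊√174⌋ = 13.
With m₀=0, d₀=1 and mₖ₊₁ = dₖaₖ − mₖ, dₖ₊₁ = (n − mₖ₊₁²)/dₖ, aₖ₊₁ = ⌊(a₀+mₖ₊₁)/dₖ₊₁⌋:
  k=1: m=13, d=5, a=5
  k=2: m=12, d=6, a=4
  k=3: m=12, d=5, a=5
  k=4: m=13, d=1, a=26
d=1 and a=2a₀=26 at k=4, so the next step gives (m, d) = (13, 5) again — its k=1 value — and the period has length 4.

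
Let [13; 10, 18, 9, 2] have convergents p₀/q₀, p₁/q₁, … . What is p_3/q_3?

21470/1639

Using pₖ = aₖpₖ₋₁ + pₖ₋₂, qₖ = aₖqₖ₋₁ + qₖ₋₂ (with p₋₁=1, p₋₂=0, q₋₁=0, q₋₂=1):
  k=0: a=13, p=13, q=1
  k=1: a=10, p=131, q=10
  k=2: a=18, p=2371, q=181
  k=3: a=9, p=21470, q=1639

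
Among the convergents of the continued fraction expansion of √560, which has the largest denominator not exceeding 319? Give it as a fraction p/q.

√560 = [23; 1, 1, 1, 46, …] (period length 4).
Convergents:
  p_0/q_0 = 23/1
  p_1/q_1 = 24/1
  p_2/q_2 = 47/2
  p_3/q_3 = 71/3
  p_4/q_4 = 3313/140
  p_5/q_5 = 3384/143
  p_6/q_6 = 6697/283
  p_7/q_7 = 10081/426
q_6 = 283 ≤ 319 < 426 = q_7, so the answer is 6697/283.

6697/283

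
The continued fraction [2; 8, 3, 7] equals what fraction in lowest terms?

388/183

Using pₖ = aₖpₖ₋₁ + pₖ₋₂ and qₖ = aₖqₖ₋₁ + qₖ₋₂:
  k=0: a=2, p=2, q=1
  k=1: a=8, p=17, q=8
  k=2: a=3, p=53, q=25
  k=3: a=7, p=388, q=183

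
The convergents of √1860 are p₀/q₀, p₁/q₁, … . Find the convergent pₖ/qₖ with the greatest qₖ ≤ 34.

√1860 = [43; 7, 1, 4, 1, 7, 86, …] (period length 6).
Convergents:
  p_0/q_0 = 43/1
  p_1/q_1 = 302/7
  p_2/q_2 = 345/8
  p_3/q_3 = 1682/39
q_2 = 8 ≤ 34 < 39 = q_3, so the answer is 345/8.

345/8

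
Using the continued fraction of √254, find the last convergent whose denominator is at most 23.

√254 = [15; 1, 14, 1, 30, …] (period length 4).
Convergents:
  p_0/q_0 = 15/1
  p_1/q_1 = 16/1
  p_2/q_2 = 239/15
  p_3/q_3 = 255/16
  p_4/q_4 = 7889/495
q_3 = 16 ≤ 23 < 495 = q_4, so the answer is 255/16.

255/16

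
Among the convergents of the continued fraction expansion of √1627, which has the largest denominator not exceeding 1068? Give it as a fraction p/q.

14642/363

√1627 = [40; 2, 1, 39, 1, 2, 80, …] (period length 6).
Convergents:
  p_0/q_0 = 40/1
  p_1/q_1 = 81/2
  p_2/q_2 = 121/3
  p_3/q_3 = 4800/119
  p_4/q_4 = 4921/122
  p_5/q_5 = 14642/363
  p_6/q_6 = 1176281/29162
q_5 = 363 ≤ 1068 < 29162 = q_6, so the answer is 14642/363.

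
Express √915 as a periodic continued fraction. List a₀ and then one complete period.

[30; 4, 60]

a₀ = ⌊√915⌋ = 30.
With m₀=0, d₀=1 and mₖ₊₁ = dₖaₖ − mₖ, dₖ₊₁ = (n − mₖ₊₁²)/dₖ, aₖ₊₁ = ⌊(a₀+mₖ₊₁)/dₖ₊₁⌋:
  k=1: m=30, d=15, a=4
  k=2: m=30, d=1, a=60
d=1 and a=2a₀=60 at k=2, so the next step gives (m, d) = (30, 15) again — its k=1 value — and the period has length 2.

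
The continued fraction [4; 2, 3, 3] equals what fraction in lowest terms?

102/23

Using pₖ = aₖpₖ₋₁ + pₖ₋₂ and qₖ = aₖqₖ₋₁ + qₖ₋₂:
  k=0: a=4, p=4, q=1
  k=1: a=2, p=9, q=2
  k=2: a=3, p=31, q=7
  k=3: a=3, p=102, q=23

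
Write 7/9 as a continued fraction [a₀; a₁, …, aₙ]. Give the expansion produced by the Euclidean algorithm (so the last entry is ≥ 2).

[0; 1, 3, 2]

7 = 0×9 + 7
9 = 1×7 + 2
7 = 3×2 + 1
2 = 2×1 + 0  (stop)
So 7/9 = [0; 1, 3, 2].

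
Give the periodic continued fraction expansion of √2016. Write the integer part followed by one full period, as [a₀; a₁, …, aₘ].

[44; 1, 8, 1, 88]

a₀ = ⌊√2016⌋ = 44.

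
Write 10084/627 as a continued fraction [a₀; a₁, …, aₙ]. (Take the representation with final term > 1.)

10084 = 16*627 + 52
627 = 12*52 + 3
52 = 17*3 + 1
3 = 3*1 + 0  (stop)
So 10084/627 = [16; 12, 17, 3].

[16; 12, 17, 3]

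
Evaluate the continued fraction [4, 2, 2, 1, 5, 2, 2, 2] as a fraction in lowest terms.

2279/515

Using pₖ = aₖpₖ₋₁ + pₖ₋₂ and qₖ = aₖqₖ₋₁ + qₖ₋₂:
  k=0: a=4, p=4, q=1
  k=1: a=2, p=9, q=2
  k=2: a=2, p=22, q=5
  k=3: a=1, p=31, q=7
  k=4: a=5, p=177, q=40
  k=5: a=2, p=385, q=87
  k=6: a=2, p=947, q=214
  k=7: a=2, p=2279, q=515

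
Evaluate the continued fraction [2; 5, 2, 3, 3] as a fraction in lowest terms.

Fold from the inside: start with 3/1.
  3 + 1/3 = 10/3
  2 + 3/10 = 23/10
  5 + 10/23 = 125/23
  2 + 23/125 = 273/125

273/125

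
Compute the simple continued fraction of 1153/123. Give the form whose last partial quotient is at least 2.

1153 = 9*123 + 46
123 = 2*46 + 31
46 = 1*31 + 15
31 = 2*15 + 1
15 = 15*1 + 0  (stop)
So 1153/123 = [9; 2, 1, 2, 15].

[9; 2, 1, 2, 15]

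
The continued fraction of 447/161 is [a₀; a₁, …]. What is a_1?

447 = 2·161 + 125   →  a_0 = 2
161 = 1·125 + 36   →  a_1 = 1

1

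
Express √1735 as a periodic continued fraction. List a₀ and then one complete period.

a₀ = ⌊√1735⌋ = 41.
With m₀=0, d₀=1 and mₖ₊₁ = dₖaₖ − mₖ, dₖ₊₁ = (n − mₖ₊₁²)/dₖ, aₖ₊₁ = ⌊(a₀+mₖ₊₁)/dₖ₊₁⌋:
  k=1: m=41, d=54, a=1
  k=2: m=13, d=29, a=1
  k=3: m=16, d=51, a=1
  k=4: m=35, d=10, a=7
  k=5: m=35, d=51, a=1
  k=6: m=16, d=29, a=1
  k=7: m=13, d=54, a=1
  k=8: m=41, d=1, a=82
d=1 and a=2a₀=82 at k=8, so the next step gives (m, d) = (41, 54) again — its k=1 value — and the period has length 8.

[41; 1, 1, 1, 7, 1, 1, 1, 82]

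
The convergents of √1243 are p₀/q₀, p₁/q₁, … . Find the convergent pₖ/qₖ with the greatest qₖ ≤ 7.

141/4

√1243 = [35; 3, 1, 9, 3, 9, 1, 3, 70, …] (period length 8).
Convergents:
  p_0/q_0 = 35/1
  p_1/q_1 = 106/3
  p_2/q_2 = 141/4
  p_3/q_3 = 1375/39
q_2 = 4 ≤ 7 < 39 = q_3, so the answer is 141/4.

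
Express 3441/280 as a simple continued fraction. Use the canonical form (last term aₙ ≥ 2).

[12; 3, 2, 5, 3, 2]

3441 = 12×280 + 81
280 = 3×81 + 37
81 = 2×37 + 7
37 = 5×7 + 2
7 = 3×2 + 1
2 = 2×1 + 0  (stop)
So 3441/280 = [12; 3, 2, 5, 3, 2].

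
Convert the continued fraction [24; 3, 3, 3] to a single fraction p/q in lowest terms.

802/33

Fold from the inside: start with 3/1.
  3 + 1/3 = 10/3
  3 + 3/10 = 33/10
  24 + 10/33 = 802/33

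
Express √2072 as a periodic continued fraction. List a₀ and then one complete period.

[45; 1, 1, 12, 1, 1, 90]

a₀ = ⌊√2072⌋ = 45.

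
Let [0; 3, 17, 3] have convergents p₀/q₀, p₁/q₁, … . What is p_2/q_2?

17/52

Using pₖ = aₖpₖ₋₁ + pₖ₋₂, qₖ = aₖqₖ₋₁ + qₖ₋₂ (with p₋₁=1, p₋₂=0, q₋₁=0, q₋₂=1):
  k=0: a=0, p=0, q=1
  k=1: a=3, p=1, q=3
  k=2: a=17, p=17, q=52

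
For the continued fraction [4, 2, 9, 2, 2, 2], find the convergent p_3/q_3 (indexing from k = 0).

Using pₖ = aₖpₖ₋₁ + pₖ₋₂, qₖ = aₖqₖ₋₁ + qₖ₋₂ (with p₋₁=1, p₋₂=0, q₋₁=0, q₋₂=1):
  k=0: a=4, p=4, q=1
  k=1: a=2, p=9, q=2
  k=2: a=9, p=85, q=19
  k=3: a=2, p=179, q=40

179/40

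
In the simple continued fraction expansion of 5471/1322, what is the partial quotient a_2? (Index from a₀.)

4

5471 = 4·1322 + 183   →  a_0 = 4
1322 = 7·183 + 41   →  a_1 = 7
183 = 4·41 + 19   →  a_2 = 4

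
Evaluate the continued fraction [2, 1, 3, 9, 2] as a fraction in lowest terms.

215/78

Fold from the inside: start with 2/1.
  9 + 1/2 = 19/2
  3 + 2/19 = 59/19
  1 + 19/59 = 78/59
  2 + 59/78 = 215/78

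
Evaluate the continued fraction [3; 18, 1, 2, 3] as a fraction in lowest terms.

Fold from the inside: start with 3/1.
  2 + 1/3 = 7/3
  1 + 3/7 = 10/7
  18 + 7/10 = 187/10
  3 + 10/187 = 571/187

571/187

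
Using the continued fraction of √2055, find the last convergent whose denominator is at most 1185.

√2055 = [45; 3, 90, …] (period length 2).
Convergents:
  p_0/q_0 = 45/1
  p_1/q_1 = 136/3
  p_2/q_2 = 12285/271
  p_3/q_3 = 36991/816
  p_4/q_4 = 3341475/73711
q_3 = 816 ≤ 1185 < 73711 = q_4, so the answer is 36991/816.

36991/816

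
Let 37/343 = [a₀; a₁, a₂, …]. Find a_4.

37 = 0·343 + 37   →  a_0 = 0
343 = 9·37 + 10   →  a_1 = 9
37 = 3·10 + 7   →  a_2 = 3
10 = 1·7 + 3   →  a_3 = 1
7 = 2·3 + 1   →  a_4 = 2

2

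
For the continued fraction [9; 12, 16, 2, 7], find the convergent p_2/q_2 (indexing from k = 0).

Using pₖ = aₖpₖ₋₁ + pₖ₋₂, qₖ = aₖqₖ₋₁ + qₖ₋₂ (with p₋₁=1, p₋₂=0, q₋₁=0, q₋₂=1):
  k=0: a=9, p=9, q=1
  k=1: a=12, p=109, q=12
  k=2: a=16, p=1753, q=193

1753/193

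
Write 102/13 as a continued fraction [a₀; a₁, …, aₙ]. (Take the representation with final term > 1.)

102 = 7×13 + 11
13 = 1×11 + 2
11 = 5×2 + 1
2 = 2×1 + 0  (stop)
So 102/13 = [7; 1, 5, 2].

[7; 1, 5, 2]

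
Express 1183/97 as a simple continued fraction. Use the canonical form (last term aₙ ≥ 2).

[12; 5, 9, 2]

1183 = 12*97 + 19
97 = 5*19 + 2
19 = 9*2 + 1
2 = 2*1 + 0  (stop)
So 1183/97 = [12; 5, 9, 2].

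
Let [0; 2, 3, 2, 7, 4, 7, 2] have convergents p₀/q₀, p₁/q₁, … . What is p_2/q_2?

3/7

Using pₖ = aₖpₖ₋₁ + pₖ₋₂, qₖ = aₖqₖ₋₁ + qₖ₋₂ (with p₋₁=1, p₋₂=0, q₋₁=0, q₋₂=1):
  k=0: a=0, p=0, q=1
  k=1: a=2, p=1, q=2
  k=2: a=3, p=3, q=7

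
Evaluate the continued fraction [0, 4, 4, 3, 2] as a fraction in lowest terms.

Using pₖ = aₖpₖ₋₁ + pₖ₋₂ and qₖ = aₖqₖ₋₁ + qₖ₋₂:
  k=0: a=0, p=0, q=1
  k=1: a=4, p=1, q=4
  k=2: a=4, p=4, q=17
  k=3: a=3, p=13, q=55
  k=4: a=2, p=30, q=127

30/127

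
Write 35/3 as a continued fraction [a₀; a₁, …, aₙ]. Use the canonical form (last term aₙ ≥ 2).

35 = 11*3 + 2
3 = 1*2 + 1
2 = 2*1 + 0  (stop)
So 35/3 = [11; 1, 2].

[11; 1, 2]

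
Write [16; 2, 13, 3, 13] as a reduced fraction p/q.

18229/1106

Using pₖ = aₖpₖ₋₁ + pₖ₋₂ and qₖ = aₖqₖ₋₁ + qₖ₋₂:
  k=0: a=16, p=16, q=1
  k=1: a=2, p=33, q=2
  k=2: a=13, p=445, q=27
  k=3: a=3, p=1368, q=83
  k=4: a=13, p=18229, q=1106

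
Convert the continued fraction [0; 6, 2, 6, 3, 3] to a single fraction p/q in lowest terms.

136/879

Fold from the inside: start with 3/1.
  3 + 1/3 = 10/3
  6 + 3/10 = 63/10
  2 + 10/63 = 136/63
  6 + 63/136 = 879/136
  0 + 136/879 = 136/879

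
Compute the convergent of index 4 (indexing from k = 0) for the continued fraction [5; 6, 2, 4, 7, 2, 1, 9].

2160/419

Using pₖ = aₖpₖ₋₁ + pₖ₋₂, qₖ = aₖqₖ₋₁ + qₖ₋₂ (with p₋₁=1, p₋₂=0, q₋₁=0, q₋₂=1):
  k=0: a=5, p=5, q=1
  k=1: a=6, p=31, q=6
  k=2: a=2, p=67, q=13
  k=3: a=4, p=299, q=58
  k=4: a=7, p=2160, q=419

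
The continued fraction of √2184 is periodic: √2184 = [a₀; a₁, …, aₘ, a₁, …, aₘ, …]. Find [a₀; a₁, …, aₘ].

a₀ = ⌊√2184⌋ = 46.
With m₀=0, d₀=1 and mₖ₊₁ = dₖaₖ − mₖ, dₖ₊₁ = (n − mₖ₊₁²)/dₖ, aₖ₊₁ = ⌊(a₀+mₖ₊₁)/dₖ₊₁⌋:
  k=1: m=46, d=68, a=1
  k=2: m=22, d=25, a=2
  k=3: m=28, d=56, a=1
  k=4: m=28, d=25, a=2
  k=5: m=22, d=68, a=1
  k=6: m=46, d=1, a=92
d=1 and a=2a₀=92 at k=6, so the next step gives (m, d) = (46, 68) again — its k=1 value — and the period has length 6.

[46; 1, 2, 1, 2, 1, 92]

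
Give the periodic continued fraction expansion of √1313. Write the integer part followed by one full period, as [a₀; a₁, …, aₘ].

a₀ = ⌊√1313⌋ = 36.

[36; 4, 4, 72]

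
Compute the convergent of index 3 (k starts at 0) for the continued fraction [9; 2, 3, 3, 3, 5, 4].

217/23

Using pₖ = aₖpₖ₋₁ + pₖ₋₂, qₖ = aₖqₖ₋₁ + qₖ₋₂ (with p₋₁=1, p₋₂=0, q₋₁=0, q₋₂=1):
  k=0: a=9, p=9, q=1
  k=1: a=2, p=19, q=2
  k=2: a=3, p=66, q=7
  k=3: a=3, p=217, q=23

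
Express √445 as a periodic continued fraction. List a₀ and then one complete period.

a₀ = ⌊√445⌋ = 21.
With m₀=0, d₀=1 and mₖ₊₁ = dₖaₖ − mₖ, dₖ₊₁ = (n − mₖ₊₁²)/dₖ, aₖ₊₁ = ⌊(a₀+mₖ₊₁)/dₖ₊₁⌋:
  k=1: m=21, d=4, a=10
  k=2: m=19, d=21, a=1
  k=3: m=2, d=21, a=1
  k=4: m=19, d=4, a=10
  k=5: m=21, d=1, a=42
d=1 and a=2a₀=42 at k=5, so the next step gives (m, d) = (21, 4) again — its k=1 value — and the period has length 5.

[21; 10, 1, 1, 10, 42]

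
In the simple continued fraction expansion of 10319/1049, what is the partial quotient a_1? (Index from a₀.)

1

10319 = 9·1049 + 878   →  a_0 = 9
1049 = 1·878 + 171   →  a_1 = 1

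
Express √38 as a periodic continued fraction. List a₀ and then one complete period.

[6; 6, 12]

a₀ = ⌊√38⌋ = 6.
With m₀=0, d₀=1 and mₖ₊₁ = dₖaₖ − mₖ, dₖ₊₁ = (n − mₖ₊₁²)/dₖ, aₖ₊₁ = ⌊(a₀+mₖ₊₁)/dₖ₊₁⌋:
  k=1: m=6, d=2, a=6
  k=2: m=6, d=1, a=12
d=1 and a=2a₀=12 at k=2, so the next step gives (m, d) = (6, 2) again — its k=1 value — and the period has length 2.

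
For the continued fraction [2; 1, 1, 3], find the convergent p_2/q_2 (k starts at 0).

5/2

Using pₖ = aₖpₖ₋₁ + pₖ₋₂, qₖ = aₖqₖ₋₁ + qₖ₋₂ (with p₋₁=1, p₋₂=0, q₋₁=0, q₋₂=1):
  k=0: a=2, p=2, q=1
  k=1: a=1, p=3, q=1
  k=2: a=1, p=5, q=2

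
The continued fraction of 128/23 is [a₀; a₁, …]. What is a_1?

128 = 5·23 + 13   →  a_0 = 5
23 = 1·13 + 10   →  a_1 = 1

1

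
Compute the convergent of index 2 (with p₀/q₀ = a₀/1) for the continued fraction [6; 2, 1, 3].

19/3

Using pₖ = aₖpₖ₋₁ + pₖ₋₂, qₖ = aₖqₖ₋₁ + qₖ₋₂ (with p₋₁=1, p₋₂=0, q₋₁=0, q₋₂=1):
  k=0: a=6, p=6, q=1
  k=1: a=2, p=13, q=2
  k=2: a=1, p=19, q=3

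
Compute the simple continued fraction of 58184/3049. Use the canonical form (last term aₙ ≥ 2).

58184 = 19×3049 + 253
3049 = 12×253 + 13
253 = 19×13 + 6
13 = 2×6 + 1
6 = 6×1 + 0  (stop)
So 58184/3049 = [19; 12, 19, 2, 6].

[19; 12, 19, 2, 6]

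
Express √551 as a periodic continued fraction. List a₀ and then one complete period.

a₀ = ⌊√551⌋ = 23.
With m₀=0, d₀=1 and mₖ₊₁ = dₖaₖ − mₖ, dₖ₊₁ = (n − mₖ₊₁²)/dₖ, aₖ₊₁ = ⌊(a₀+mₖ₊₁)/dₖ₊₁⌋:
  k=1: m=23, d=22, a=2
  k=2: m=21, d=5, a=8
  k=3: m=19, d=38, a=1
  k=4: m=19, d=5, a=8
  k=5: m=21, d=22, a=2
  k=6: m=23, d=1, a=46
d=1 and a=2a₀=46 at k=6, so the next step gives (m, d) = (23, 22) again — its k=1 value — and the period has length 6.

[23; 2, 8, 1, 8, 2, 46]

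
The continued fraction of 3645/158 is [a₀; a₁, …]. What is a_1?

14

3645 = 23·158 + 11   →  a_0 = 23
158 = 14·11 + 4   →  a_1 = 14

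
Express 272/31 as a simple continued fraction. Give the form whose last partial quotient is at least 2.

272 = 8*31 + 24
31 = 1*24 + 7
24 = 3*7 + 3
7 = 2*3 + 1
3 = 3*1 + 0  (stop)
So 272/31 = [8; 1, 3, 2, 3].

[8; 1, 3, 2, 3]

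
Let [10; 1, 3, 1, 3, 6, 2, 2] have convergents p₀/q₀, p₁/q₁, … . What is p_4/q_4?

205/19

Using pₖ = aₖpₖ₋₁ + pₖ₋₂, qₖ = aₖqₖ₋₁ + qₖ₋₂ (with p₋₁=1, p₋₂=0, q₋₁=0, q₋₂=1):
  k=0: a=10, p=10, q=1
  k=1: a=1, p=11, q=1
  k=2: a=3, p=43, q=4
  k=3: a=1, p=54, q=5
  k=4: a=3, p=205, q=19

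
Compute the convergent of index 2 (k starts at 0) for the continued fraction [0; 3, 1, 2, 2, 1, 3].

Using pₖ = aₖpₖ₋₁ + pₖ₋₂, qₖ = aₖqₖ₋₁ + qₖ₋₂ (with p₋₁=1, p₋₂=0, q₋₁=0, q₋₂=1):
  k=0: a=0, p=0, q=1
  k=1: a=3, p=1, q=3
  k=2: a=1, p=1, q=4

1/4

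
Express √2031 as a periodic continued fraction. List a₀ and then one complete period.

[45; 15, 90]

a₀ = ⌊√2031⌋ = 45.
With m₀=0, d₀=1 and mₖ₊₁ = dₖaₖ − mₖ, dₖ₊₁ = (n − mₖ₊₁²)/dₖ, aₖ₊₁ = ⌊(a₀+mₖ₊₁)/dₖ₊₁⌋:
  k=1: m=45, d=6, a=15
  k=2: m=45, d=1, a=90
d=1 and a=2a₀=90 at k=2, so the next step gives (m, d) = (45, 6) again — its k=1 value — and the period has length 2.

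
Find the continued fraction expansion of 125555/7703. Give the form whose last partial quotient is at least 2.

125555 = 16*7703 + 2307
7703 = 3*2307 + 782
2307 = 2*782 + 743
782 = 1*743 + 39
743 = 19*39 + 2
39 = 19*2 + 1
2 = 2*1 + 0  (stop)
So 125555/7703 = [16; 3, 2, 1, 19, 19, 2].

[16; 3, 2, 1, 19, 19, 2]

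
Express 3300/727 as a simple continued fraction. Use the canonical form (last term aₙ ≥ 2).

3300 = 4*727 + 392
727 = 1*392 + 335
392 = 1*335 + 57
335 = 5*57 + 50
57 = 1*50 + 7
50 = 7*7 + 1
7 = 7*1 + 0  (stop)
So 3300/727 = [4; 1, 1, 5, 1, 7, 7].

[4; 1, 1, 5, 1, 7, 7]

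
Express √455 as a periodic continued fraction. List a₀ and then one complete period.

[21; 3, 42]

a₀ = ⌊√455⌋ = 21.
With m₀=0, d₀=1 and mₖ₊₁ = dₖaₖ − mₖ, dₖ₊₁ = (n − mₖ₊₁²)/dₖ, aₖ₊₁ = ⌊(a₀+mₖ₊₁)/dₖ₊₁⌋:
  k=1: m=21, d=14, a=3
  k=2: m=21, d=1, a=42
d=1 and a=2a₀=42 at k=2, so the next step gives (m, d) = (21, 14) again — its k=1 value — and the period has length 2.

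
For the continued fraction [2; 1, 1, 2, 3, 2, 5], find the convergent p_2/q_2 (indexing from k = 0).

5/2

Using pₖ = aₖpₖ₋₁ + pₖ₋₂, qₖ = aₖqₖ₋₁ + qₖ₋₂ (with p₋₁=1, p₋₂=0, q₋₁=0, q₋₂=1):
  k=0: a=2, p=2, q=1
  k=1: a=1, p=3, q=1
  k=2: a=1, p=5, q=2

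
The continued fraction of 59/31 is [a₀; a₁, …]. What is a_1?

1

59 = 1·31 + 28   →  a_0 = 1
31 = 1·28 + 3   →  a_1 = 1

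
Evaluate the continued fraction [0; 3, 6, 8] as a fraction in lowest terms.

49/155

Fold from the inside: start with 8/1.
  6 + 1/8 = 49/8
  3 + 8/49 = 155/49
  0 + 49/155 = 49/155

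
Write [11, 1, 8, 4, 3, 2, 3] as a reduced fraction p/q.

11309/951

Fold from the inside: start with 3/1.
  2 + 1/3 = 7/3
  3 + 3/7 = 24/7
  4 + 7/24 = 103/24
  8 + 24/103 = 848/103
  1 + 103/848 = 951/848
  11 + 848/951 = 11309/951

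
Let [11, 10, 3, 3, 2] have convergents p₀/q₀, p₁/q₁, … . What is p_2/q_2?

344/31

Using pₖ = aₖpₖ₋₁ + pₖ₋₂, qₖ = aₖqₖ₋₁ + qₖ₋₂ (with p₋₁=1, p₋₂=0, q₋₁=0, q₋₂=1):
  k=0: a=11, p=11, q=1
  k=1: a=10, p=111, q=10
  k=2: a=3, p=344, q=31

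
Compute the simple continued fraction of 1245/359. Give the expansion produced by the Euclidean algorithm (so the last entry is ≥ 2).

[3; 2, 7, 3, 3, 2]

1245 = 3×359 + 168
359 = 2×168 + 23
168 = 7×23 + 7
23 = 3×7 + 2
7 = 3×2 + 1
2 = 2×1 + 0  (stop)
So 1245/359 = [3; 2, 7, 3, 3, 2].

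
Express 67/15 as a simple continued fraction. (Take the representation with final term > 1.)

67 = 4×15 + 7
15 = 2×7 + 1
7 = 7×1 + 0  (stop)
So 67/15 = [4; 2, 7].

[4; 2, 7]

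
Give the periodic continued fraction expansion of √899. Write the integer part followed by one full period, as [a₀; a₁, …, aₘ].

[29; 1, 58]

a₀ = ⌊√899⌋ = 29.
With m₀=0, d₀=1 and mₖ₊₁ = dₖaₖ − mₖ, dₖ₊₁ = (n − mₖ₊₁²)/dₖ, aₖ₊₁ = ⌊(a₀+mₖ₊₁)/dₖ₊₁⌋:
  k=1: m=29, d=58, a=1
  k=2: m=29, d=1, a=58
d=1 and a=2a₀=58 at k=2, so the next step gives (m, d) = (29, 58) again — its k=1 value — and the period has length 2.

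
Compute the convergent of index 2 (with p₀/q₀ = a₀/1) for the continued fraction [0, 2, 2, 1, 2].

Using pₖ = aₖpₖ₋₁ + pₖ₋₂, qₖ = aₖqₖ₋₁ + qₖ₋₂ (with p₋₁=1, p₋₂=0, q₋₁=0, q₋₂=1):
  k=0: a=0, p=0, q=1
  k=1: a=2, p=1, q=2
  k=2: a=2, p=2, q=5

2/5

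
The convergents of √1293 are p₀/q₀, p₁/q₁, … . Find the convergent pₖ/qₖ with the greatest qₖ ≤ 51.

√1293 = [35; 1, 22, 1, 70, …] (period length 4).
Convergents:
  p_0/q_0 = 35/1
  p_1/q_1 = 36/1
  p_2/q_2 = 827/23
  p_3/q_3 = 863/24
  p_4/q_4 = 61237/1703
q_3 = 24 ≤ 51 < 1703 = q_4, so the answer is 863/24.

863/24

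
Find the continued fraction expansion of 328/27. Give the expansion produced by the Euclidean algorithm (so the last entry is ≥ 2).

328 = 12×27 + 4
27 = 6×4 + 3
4 = 1×3 + 1
3 = 3×1 + 0  (stop)
So 328/27 = [12; 6, 1, 3].

[12; 6, 1, 3]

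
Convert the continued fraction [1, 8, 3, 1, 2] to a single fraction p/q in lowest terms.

102/91

Fold from the inside: start with 2/1.
  1 + 1/2 = 3/2
  3 + 2/3 = 11/3
  8 + 3/11 = 91/11
  1 + 11/91 = 102/91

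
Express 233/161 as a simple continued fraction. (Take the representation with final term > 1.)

[1; 2, 4, 4, 4]

233 = 1·161 + 72
161 = 2·72 + 17
72 = 4·17 + 4
17 = 4·4 + 1
4 = 4·1 + 0  (stop)
So 233/161 = [1; 2, 4, 4, 4].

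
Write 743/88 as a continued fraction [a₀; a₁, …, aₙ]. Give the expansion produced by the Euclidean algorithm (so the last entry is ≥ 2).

743 = 8*88 + 39
88 = 2*39 + 10
39 = 3*10 + 9
10 = 1*9 + 1
9 = 9*1 + 0  (stop)
So 743/88 = [8; 2, 3, 1, 9].

[8; 2, 3, 1, 9]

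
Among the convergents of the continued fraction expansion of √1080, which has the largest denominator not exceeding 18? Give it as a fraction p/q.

230/7

√1080 = [32; 1, 6, 3, 6, 1, 64, …] (period length 6).
Convergents:
  p_0/q_0 = 32/1
  p_1/q_1 = 33/1
  p_2/q_2 = 230/7
  p_3/q_3 = 723/22
q_2 = 7 ≤ 18 < 22 = q_3, so the answer is 230/7.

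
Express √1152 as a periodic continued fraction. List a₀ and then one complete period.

[33; 1, 15, 1, 66]

a₀ = ⌊√1152⌋ = 33.
With m₀=0, d₀=1 and mₖ₊₁ = dₖaₖ − mₖ, dₖ₊₁ = (n − mₖ₊₁²)/dₖ, aₖ₊₁ = ⌊(a₀+mₖ₊₁)/dₖ₊₁⌋:
  k=1: m=33, d=63, a=1
  k=2: m=30, d=4, a=15
  k=3: m=30, d=63, a=1
  k=4: m=33, d=1, a=66
d=1 and a=2a₀=66 at k=4, so the next step gives (m, d) = (33, 63) again — its k=1 value — and the period has length 4.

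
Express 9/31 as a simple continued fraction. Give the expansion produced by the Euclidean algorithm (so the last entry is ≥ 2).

9 = 0·31 + 9
31 = 3·9 + 4
9 = 2·4 + 1
4 = 4·1 + 0  (stop)
So 9/31 = [0; 3, 2, 4].

[0; 3, 2, 4]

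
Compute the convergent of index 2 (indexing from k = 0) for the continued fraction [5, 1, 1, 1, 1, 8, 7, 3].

11/2

Using pₖ = aₖpₖ₋₁ + pₖ₋₂, qₖ = aₖqₖ₋₁ + qₖ₋₂ (with p₋₁=1, p₋₂=0, q₋₁=0, q₋₂=1):
  k=0: a=5, p=5, q=1
  k=1: a=1, p=6, q=1
  k=2: a=1, p=11, q=2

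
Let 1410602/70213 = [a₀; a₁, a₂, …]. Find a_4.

9

1410602 = 20·70213 + 6342   →  a_0 = 20
70213 = 11·6342 + 451   →  a_1 = 11
6342 = 14·451 + 28   →  a_2 = 14
451 = 16·28 + 3   →  a_3 = 16
28 = 9·3 + 1   →  a_4 = 9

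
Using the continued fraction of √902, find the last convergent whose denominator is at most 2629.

54090/1801

√902 = [30; 30, 60, …] (period length 2).
Convergents:
  p_0/q_0 = 30/1
  p_1/q_1 = 901/30
  p_2/q_2 = 54090/1801
  p_3/q_3 = 1623601/54060
q_2 = 1801 ≤ 2629 < 54060 = q_3, so the answer is 54090/1801.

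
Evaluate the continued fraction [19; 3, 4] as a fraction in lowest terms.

Fold from the inside: start with 4/1.
  3 + 1/4 = 13/4
  19 + 4/13 = 251/13

251/13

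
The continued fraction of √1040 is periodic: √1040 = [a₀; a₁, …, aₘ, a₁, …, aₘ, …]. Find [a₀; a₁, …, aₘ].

[32; 4, 64]

a₀ = ⌊√1040⌋ = 32.
With m₀=0, d₀=1 and mₖ₊₁ = dₖaₖ − mₖ, dₖ₊₁ = (n − mₖ₊₁²)/dₖ, aₖ₊₁ = ⌊(a₀+mₖ₊₁)/dₖ₊₁⌋:
  k=1: m=32, d=16, a=4
  k=2: m=32, d=1, a=64
d=1 and a=2a₀=64 at k=2, so the next step gives (m, d) = (32, 16) again — its k=1 value — and the period has length 2.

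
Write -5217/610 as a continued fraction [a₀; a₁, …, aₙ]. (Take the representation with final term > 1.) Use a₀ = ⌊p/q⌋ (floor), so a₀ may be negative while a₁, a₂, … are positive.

[-9; 2, 4, 3, 1, 3, 4]

-5217 = -9×610 + 273
610 = 2×273 + 64
273 = 4×64 + 17
64 = 3×17 + 13
17 = 1×13 + 4
13 = 3×4 + 1
4 = 4×1 + 0  (stop)
So -5217/610 = [-9; 2, 4, 3, 1, 3, 4].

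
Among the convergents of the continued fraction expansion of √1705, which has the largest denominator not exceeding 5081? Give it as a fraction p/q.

81551/1975

√1705 = [41; 3, 2, 3, 82, …] (period length 4).
Convergents:
  p_0/q_0 = 41/1
  p_1/q_1 = 124/3
  p_2/q_2 = 289/7
  p_3/q_3 = 991/24
  p_4/q_4 = 81551/1975
  p_5/q_5 = 245644/5949
q_4 = 1975 ≤ 5081 < 5949 = q_5, so the answer is 81551/1975.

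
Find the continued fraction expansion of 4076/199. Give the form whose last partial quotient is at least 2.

[20; 2, 13, 1, 2, 2]

4076 = 20×199 + 96
199 = 2×96 + 7
96 = 13×7 + 5
7 = 1×5 + 2
5 = 2×2 + 1
2 = 2×1 + 0  (stop)
So 4076/199 = [20; 2, 13, 1, 2, 2].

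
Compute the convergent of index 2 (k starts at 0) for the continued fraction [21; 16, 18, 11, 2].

6087/289

Using pₖ = aₖpₖ₋₁ + pₖ₋₂, qₖ = aₖqₖ₋₁ + qₖ₋₂ (with p₋₁=1, p₋₂=0, q₋₁=0, q₋₂=1):
  k=0: a=21, p=21, q=1
  k=1: a=16, p=337, q=16
  k=2: a=18, p=6087, q=289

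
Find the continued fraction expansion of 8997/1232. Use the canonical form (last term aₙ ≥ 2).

8997 = 7*1232 + 373
1232 = 3*373 + 113
373 = 3*113 + 34
113 = 3*34 + 11
34 = 3*11 + 1
11 = 11*1 + 0  (stop)
So 8997/1232 = [7; 3, 3, 3, 3, 11].

[7; 3, 3, 3, 3, 11]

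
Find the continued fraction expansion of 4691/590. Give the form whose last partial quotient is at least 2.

[7; 1, 19, 2, 1, 9]

4691 = 7·590 + 561
590 = 1·561 + 29
561 = 19·29 + 10
29 = 2·10 + 9
10 = 1·9 + 1
9 = 9·1 + 0  (stop)
So 4691/590 = [7; 1, 19, 2, 1, 9].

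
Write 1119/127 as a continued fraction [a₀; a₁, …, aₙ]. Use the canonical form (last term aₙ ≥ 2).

[8; 1, 4, 3, 2, 3]

1119 = 8*127 + 103
127 = 1*103 + 24
103 = 4*24 + 7
24 = 3*7 + 3
7 = 2*3 + 1
3 = 3*1 + 0  (stop)
So 1119/127 = [8; 1, 4, 3, 2, 3].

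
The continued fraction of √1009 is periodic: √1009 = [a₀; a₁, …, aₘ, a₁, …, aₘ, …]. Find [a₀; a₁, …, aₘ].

[31; 1, 3, 3, 1, 62]

a₀ = ⌊√1009⌋ = 31.
With m₀=0, d₀=1 and mₖ₊₁ = dₖaₖ − mₖ, dₖ₊₁ = (n − mₖ₊₁²)/dₖ, aₖ₊₁ = ⌊(a₀+mₖ₊₁)/dₖ₊₁⌋:
  k=1: m=31, d=48, a=1
  k=2: m=17, d=15, a=3
  k=3: m=28, d=15, a=3
  k=4: m=17, d=48, a=1
  k=5: m=31, d=1, a=62
d=1 and a=2a₀=62 at k=5, so the next step gives (m, d) = (31, 48) again — its k=1 value — and the period has length 5.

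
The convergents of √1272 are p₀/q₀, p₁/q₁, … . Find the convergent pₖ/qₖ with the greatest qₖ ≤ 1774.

22897/642

√1272 = [35; 1, 1, 1, 70, …] (period length 4).
Convergents:
  p_0/q_0 = 35/1
  p_1/q_1 = 36/1
  p_2/q_2 = 71/2
  p_3/q_3 = 107/3
  p_4/q_4 = 7561/212
  p_5/q_5 = 7668/215
  p_6/q_6 = 15229/427
  p_7/q_7 = 22897/642
  p_8/q_8 = 1618019/45367
q_7 = 642 ≤ 1774 < 45367 = q_8, so the answer is 22897/642.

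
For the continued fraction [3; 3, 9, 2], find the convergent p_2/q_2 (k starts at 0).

93/28

Using pₖ = aₖpₖ₋₁ + pₖ₋₂, qₖ = aₖqₖ₋₁ + qₖ₋₂ (with p₋₁=1, p₋₂=0, q₋₁=0, q₋₂=1):
  k=0: a=3, p=3, q=1
  k=1: a=3, p=10, q=3
  k=2: a=9, p=93, q=28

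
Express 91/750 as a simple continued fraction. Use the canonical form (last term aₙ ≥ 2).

91 = 0×750 + 91
750 = 8×91 + 22
91 = 4×22 + 3
22 = 7×3 + 1
3 = 3×1 + 0  (stop)
So 91/750 = [0; 8, 4, 7, 3].

[0; 8, 4, 7, 3]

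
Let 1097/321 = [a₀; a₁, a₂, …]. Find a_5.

1097 = 3·321 + 134   →  a_0 = 3
321 = 2·134 + 53   →  a_1 = 2
134 = 2·53 + 28   →  a_2 = 2
53 = 1·28 + 25   →  a_3 = 1
28 = 1·25 + 3   →  a_4 = 1
25 = 8·3 + 1   →  a_5 = 8

8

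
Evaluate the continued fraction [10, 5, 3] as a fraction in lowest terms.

Fold from the inside: start with 3/1.
  5 + 1/3 = 16/3
  10 + 3/16 = 163/16

163/16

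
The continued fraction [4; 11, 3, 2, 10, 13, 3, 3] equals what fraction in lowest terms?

Fold from the inside: start with 3/1.
  3 + 1/3 = 10/3
  13 + 3/10 = 133/10
  10 + 10/133 = 1340/133
  2 + 133/1340 = 2813/1340
  3 + 1340/2813 = 9779/2813
  11 + 2813/9779 = 110382/9779
  4 + 9779/110382 = 451307/110382

451307/110382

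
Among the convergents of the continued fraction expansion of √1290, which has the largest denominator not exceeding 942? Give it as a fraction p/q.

30996/863

√1290 = [35; 1, 10, 1, 70, …] (period length 4).
Convergents:
  p_0/q_0 = 35/1
  p_1/q_1 = 36/1
  p_2/q_2 = 395/11
  p_3/q_3 = 431/12
  p_4/q_4 = 30565/851
  p_5/q_5 = 30996/863
  p_6/q_6 = 340525/9481
q_5 = 863 ≤ 942 < 9481 = q_6, so the answer is 30996/863.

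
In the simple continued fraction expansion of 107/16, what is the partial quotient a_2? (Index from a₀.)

107 = 6·16 + 11   →  a_0 = 6
16 = 1·11 + 5   →  a_1 = 1
11 = 2·5 + 1   →  a_2 = 2

2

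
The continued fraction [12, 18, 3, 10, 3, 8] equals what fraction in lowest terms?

176479/14640

Fold from the inside: start with 8/1.
  3 + 1/8 = 25/8
  10 + 8/25 = 258/25
  3 + 25/258 = 799/258
  18 + 258/799 = 14640/799
  12 + 799/14640 = 176479/14640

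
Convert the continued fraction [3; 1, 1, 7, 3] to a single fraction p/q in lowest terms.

166/47

Fold from the inside: start with 3/1.
  7 + 1/3 = 22/3
  1 + 3/22 = 25/22
  1 + 22/25 = 47/25
  3 + 25/47 = 166/47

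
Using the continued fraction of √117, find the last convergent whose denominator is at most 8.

54/5

√117 = [10; 1, 4, 2, 4, 1, 20, …] (period length 6).
Convergents:
  p_0/q_0 = 10/1
  p_1/q_1 = 11/1
  p_2/q_2 = 54/5
  p_3/q_3 = 119/11
q_2 = 5 ≤ 8 < 11 = q_3, so the answer is 54/5.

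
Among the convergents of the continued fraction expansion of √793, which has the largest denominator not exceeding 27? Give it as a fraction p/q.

704/25

√793 = [28; 6, 4, 6, 56, …] (period length 4).
Convergents:
  p_0/q_0 = 28/1
  p_1/q_1 = 169/6
  p_2/q_2 = 704/25
  p_3/q_3 = 4393/156
q_2 = 25 ≤ 27 < 156 = q_3, so the answer is 704/25.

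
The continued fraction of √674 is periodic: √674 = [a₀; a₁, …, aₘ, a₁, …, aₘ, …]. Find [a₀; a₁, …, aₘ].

a₀ = ⌊√674⌋ = 25.

[25; 1, 24, 1, 50]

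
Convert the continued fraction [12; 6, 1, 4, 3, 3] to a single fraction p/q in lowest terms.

Using pₖ = aₖpₖ₋₁ + pₖ₋₂ and qₖ = aₖqₖ₋₁ + qₖ₋₂:
  k=0: a=12, p=12, q=1
  k=1: a=6, p=73, q=6
  k=2: a=1, p=85, q=7
  k=3: a=4, p=413, q=34
  k=4: a=3, p=1324, q=109
  k=5: a=3, p=4385, q=361

4385/361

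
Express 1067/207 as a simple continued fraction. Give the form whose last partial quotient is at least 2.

1067 = 5*207 + 32
207 = 6*32 + 15
32 = 2*15 + 2
15 = 7*2 + 1
2 = 2*1 + 0  (stop)
So 1067/207 = [5; 6, 2, 7, 2].

[5; 6, 2, 7, 2]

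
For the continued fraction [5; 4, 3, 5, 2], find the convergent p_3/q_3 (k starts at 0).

Using pₖ = aₖpₖ₋₁ + pₖ₋₂, qₖ = aₖqₖ₋₁ + qₖ₋₂ (with p₋₁=1, p₋₂=0, q₋₁=0, q₋₂=1):
  k=0: a=5, p=5, q=1
  k=1: a=4, p=21, q=4
  k=2: a=3, p=68, q=13
  k=3: a=5, p=361, q=69

361/69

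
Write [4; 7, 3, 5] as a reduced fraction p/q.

Fold from the inside: start with 5/1.
  3 + 1/5 = 16/5
  7 + 5/16 = 117/16
  4 + 16/117 = 484/117

484/117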